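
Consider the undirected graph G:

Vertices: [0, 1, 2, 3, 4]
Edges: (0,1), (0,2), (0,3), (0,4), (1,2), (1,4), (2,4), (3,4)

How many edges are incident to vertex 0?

Vertex 0 has neighbors [1, 2, 3, 4], so deg(0) = 4.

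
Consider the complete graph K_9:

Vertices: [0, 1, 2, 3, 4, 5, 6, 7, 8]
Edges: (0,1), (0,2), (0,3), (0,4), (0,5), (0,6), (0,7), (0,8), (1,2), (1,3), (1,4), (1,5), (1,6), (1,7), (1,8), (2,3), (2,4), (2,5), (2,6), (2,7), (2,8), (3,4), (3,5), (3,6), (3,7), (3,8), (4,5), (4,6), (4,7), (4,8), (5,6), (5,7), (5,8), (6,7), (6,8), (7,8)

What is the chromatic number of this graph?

In K_9, every vertex is adjacent to every other vertex.
Each vertex needs a unique color.
Chromatic number = 9.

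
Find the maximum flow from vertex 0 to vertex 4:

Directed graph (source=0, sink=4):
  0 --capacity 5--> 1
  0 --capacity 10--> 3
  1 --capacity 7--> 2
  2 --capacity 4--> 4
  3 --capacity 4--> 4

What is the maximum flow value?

Computing max flow:
  Flow on (0->1): 4/5
  Flow on (0->3): 4/10
  Flow on (1->2): 4/7
  Flow on (2->4): 4/4
  Flow on (3->4): 4/4
Maximum flow = 8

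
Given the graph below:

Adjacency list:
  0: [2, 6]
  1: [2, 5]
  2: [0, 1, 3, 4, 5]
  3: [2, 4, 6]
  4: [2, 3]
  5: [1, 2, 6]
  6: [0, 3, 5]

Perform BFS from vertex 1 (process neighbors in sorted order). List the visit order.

BFS from vertex 1 (neighbors processed in ascending order):
Visit order: 1, 2, 5, 0, 3, 4, 6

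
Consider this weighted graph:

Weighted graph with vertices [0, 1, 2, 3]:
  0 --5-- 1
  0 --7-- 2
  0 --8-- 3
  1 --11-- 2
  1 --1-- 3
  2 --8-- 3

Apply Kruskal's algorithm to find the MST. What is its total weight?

Applying Kruskal's algorithm (sort edges by weight, add if no cycle):
  Add (1,3) w=1
  Add (0,1) w=5
  Add (0,2) w=7
  Skip (0,3) w=8 (creates cycle)
  Skip (2,3) w=8 (creates cycle)
  Skip (1,2) w=11 (creates cycle)
MST weight = 13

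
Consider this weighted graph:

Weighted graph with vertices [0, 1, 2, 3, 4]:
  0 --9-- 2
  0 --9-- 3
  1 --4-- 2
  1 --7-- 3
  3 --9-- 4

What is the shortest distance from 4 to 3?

Using Dijkstra's algorithm from vertex 4:
Shortest path: 4 -> 3
Total weight: 9 = 9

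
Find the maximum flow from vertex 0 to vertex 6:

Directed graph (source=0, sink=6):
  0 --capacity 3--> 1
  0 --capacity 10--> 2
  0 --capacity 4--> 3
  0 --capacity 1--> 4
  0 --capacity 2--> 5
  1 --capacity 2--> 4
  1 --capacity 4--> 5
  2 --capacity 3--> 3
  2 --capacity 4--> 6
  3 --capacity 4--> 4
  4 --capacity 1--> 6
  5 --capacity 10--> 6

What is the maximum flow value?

Computing max flow:
  Flow on (0->1): 3/3
  Flow on (0->2): 5/10
  Flow on (0->5): 2/2
  Flow on (1->5): 3/4
  Flow on (2->3): 1/3
  Flow on (2->6): 4/4
  Flow on (3->4): 1/4
  Flow on (4->6): 1/1
  Flow on (5->6): 5/10
Maximum flow = 10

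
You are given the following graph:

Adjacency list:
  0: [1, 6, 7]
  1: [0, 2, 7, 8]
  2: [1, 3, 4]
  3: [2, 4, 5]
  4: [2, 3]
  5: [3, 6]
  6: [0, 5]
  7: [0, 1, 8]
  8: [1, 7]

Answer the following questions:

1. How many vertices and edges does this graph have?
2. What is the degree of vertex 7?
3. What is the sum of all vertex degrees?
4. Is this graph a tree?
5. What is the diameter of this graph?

Count: 9 vertices, 12 edges.
Vertex 7 has neighbors [0, 1, 8], degree = 3.
Handshaking lemma: 2 * 12 = 24.
A tree on 9 vertices has 8 edges. This graph has 12 edges (4 extra). Not a tree.
Diameter (longest shortest path) = 4.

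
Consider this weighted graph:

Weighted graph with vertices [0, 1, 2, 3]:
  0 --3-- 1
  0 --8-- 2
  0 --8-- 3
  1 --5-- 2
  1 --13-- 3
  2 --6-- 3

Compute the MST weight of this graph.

Applying Kruskal's algorithm (sort edges by weight, add if no cycle):
  Add (0,1) w=3
  Add (1,2) w=5
  Add (2,3) w=6
  Skip (0,3) w=8 (creates cycle)
  Skip (0,2) w=8 (creates cycle)
  Skip (1,3) w=13 (creates cycle)
MST weight = 14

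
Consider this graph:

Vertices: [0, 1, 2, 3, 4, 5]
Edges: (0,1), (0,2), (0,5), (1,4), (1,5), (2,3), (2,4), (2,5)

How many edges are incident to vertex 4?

Vertex 4 has neighbors [1, 2], so deg(4) = 2.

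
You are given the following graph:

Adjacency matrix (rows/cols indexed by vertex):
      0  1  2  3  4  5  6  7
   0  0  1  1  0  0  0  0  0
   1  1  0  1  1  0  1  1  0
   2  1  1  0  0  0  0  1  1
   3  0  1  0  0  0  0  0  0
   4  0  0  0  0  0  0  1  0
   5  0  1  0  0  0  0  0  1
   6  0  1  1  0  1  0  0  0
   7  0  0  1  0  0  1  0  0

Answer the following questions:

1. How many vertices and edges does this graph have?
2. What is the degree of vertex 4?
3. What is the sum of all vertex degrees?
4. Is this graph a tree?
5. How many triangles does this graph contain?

Count: 8 vertices, 10 edges.
Vertex 4 has neighbors [6], degree = 1.
Handshaking lemma: 2 * 10 = 20.
A tree on 8 vertices has 7 edges. This graph has 10 edges (3 extra). Not a tree.
Number of triangles = 2.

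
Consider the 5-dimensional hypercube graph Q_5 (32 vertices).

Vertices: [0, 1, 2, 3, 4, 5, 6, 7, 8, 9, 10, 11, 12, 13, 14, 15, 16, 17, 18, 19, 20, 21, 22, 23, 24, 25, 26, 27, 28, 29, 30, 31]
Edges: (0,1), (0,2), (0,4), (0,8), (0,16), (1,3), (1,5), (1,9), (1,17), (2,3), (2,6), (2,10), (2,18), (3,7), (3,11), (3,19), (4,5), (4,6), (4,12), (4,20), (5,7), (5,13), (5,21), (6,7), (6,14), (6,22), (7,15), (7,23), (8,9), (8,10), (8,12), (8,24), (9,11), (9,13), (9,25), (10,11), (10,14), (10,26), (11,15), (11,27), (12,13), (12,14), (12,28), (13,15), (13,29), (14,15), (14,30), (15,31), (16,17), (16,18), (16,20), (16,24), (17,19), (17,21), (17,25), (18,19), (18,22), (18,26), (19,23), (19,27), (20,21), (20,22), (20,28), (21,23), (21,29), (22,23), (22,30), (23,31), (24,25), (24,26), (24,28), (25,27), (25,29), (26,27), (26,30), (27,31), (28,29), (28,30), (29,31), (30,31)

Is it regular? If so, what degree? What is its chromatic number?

In Q_5, every vertex has exactly 5 neighbors (flip one of 5 bits), so it is 5-regular.
Q_5 is bipartite (partition by bit-parity), so chromatic number = 2.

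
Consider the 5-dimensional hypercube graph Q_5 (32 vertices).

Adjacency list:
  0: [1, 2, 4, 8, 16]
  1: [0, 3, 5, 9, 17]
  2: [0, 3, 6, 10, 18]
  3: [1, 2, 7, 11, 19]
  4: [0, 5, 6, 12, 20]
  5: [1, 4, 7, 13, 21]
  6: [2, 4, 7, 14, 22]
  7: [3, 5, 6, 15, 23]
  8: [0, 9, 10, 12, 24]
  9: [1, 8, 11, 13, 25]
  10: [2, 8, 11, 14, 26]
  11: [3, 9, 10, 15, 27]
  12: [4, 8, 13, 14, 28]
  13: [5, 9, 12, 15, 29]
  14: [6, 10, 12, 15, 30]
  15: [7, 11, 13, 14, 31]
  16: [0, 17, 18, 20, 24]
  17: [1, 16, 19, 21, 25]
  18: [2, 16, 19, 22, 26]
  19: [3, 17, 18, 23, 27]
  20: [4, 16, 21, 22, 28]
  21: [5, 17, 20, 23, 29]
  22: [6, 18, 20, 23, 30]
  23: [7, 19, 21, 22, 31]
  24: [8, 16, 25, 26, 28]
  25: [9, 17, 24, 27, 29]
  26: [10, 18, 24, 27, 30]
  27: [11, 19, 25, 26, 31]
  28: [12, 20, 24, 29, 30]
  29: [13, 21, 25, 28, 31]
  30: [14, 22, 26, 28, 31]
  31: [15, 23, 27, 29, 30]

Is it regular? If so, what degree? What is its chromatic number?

In Q_5, every vertex has exactly 5 neighbors (flip one of 5 bits), so it is 5-regular.
Q_5 is bipartite (partition by bit-parity), so chromatic number = 2.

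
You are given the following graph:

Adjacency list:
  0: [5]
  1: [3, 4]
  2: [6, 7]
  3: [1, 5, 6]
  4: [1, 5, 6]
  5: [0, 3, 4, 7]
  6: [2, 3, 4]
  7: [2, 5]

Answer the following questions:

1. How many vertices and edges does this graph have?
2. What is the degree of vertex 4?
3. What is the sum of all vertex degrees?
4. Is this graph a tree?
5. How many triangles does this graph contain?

Count: 8 vertices, 10 edges.
Vertex 4 has neighbors [1, 5, 6], degree = 3.
Handshaking lemma: 2 * 10 = 20.
A tree on 8 vertices has 7 edges. This graph has 10 edges (3 extra). Not a tree.
Number of triangles = 0.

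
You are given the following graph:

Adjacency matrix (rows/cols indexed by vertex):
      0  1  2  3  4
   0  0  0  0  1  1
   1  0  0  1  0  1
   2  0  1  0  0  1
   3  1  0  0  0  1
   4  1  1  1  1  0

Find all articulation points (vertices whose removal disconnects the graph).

An articulation point is a vertex whose removal disconnects the graph.
Articulation points: [4]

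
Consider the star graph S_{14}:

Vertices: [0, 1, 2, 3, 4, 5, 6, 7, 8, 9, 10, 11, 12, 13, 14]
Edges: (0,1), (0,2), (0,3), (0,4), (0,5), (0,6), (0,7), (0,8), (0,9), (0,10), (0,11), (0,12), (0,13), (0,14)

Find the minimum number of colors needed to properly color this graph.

S_{14} has one hub adjacent to 14 leaves; leaves are pairwise non-adjacent.
Color the hub 0 and every leaf 1.
Chromatic number = 2.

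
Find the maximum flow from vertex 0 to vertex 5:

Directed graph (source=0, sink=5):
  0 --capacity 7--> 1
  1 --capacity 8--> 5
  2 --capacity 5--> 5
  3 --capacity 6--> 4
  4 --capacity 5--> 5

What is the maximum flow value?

Computing max flow:
  Flow on (0->1): 7/7
  Flow on (1->5): 7/8
Maximum flow = 7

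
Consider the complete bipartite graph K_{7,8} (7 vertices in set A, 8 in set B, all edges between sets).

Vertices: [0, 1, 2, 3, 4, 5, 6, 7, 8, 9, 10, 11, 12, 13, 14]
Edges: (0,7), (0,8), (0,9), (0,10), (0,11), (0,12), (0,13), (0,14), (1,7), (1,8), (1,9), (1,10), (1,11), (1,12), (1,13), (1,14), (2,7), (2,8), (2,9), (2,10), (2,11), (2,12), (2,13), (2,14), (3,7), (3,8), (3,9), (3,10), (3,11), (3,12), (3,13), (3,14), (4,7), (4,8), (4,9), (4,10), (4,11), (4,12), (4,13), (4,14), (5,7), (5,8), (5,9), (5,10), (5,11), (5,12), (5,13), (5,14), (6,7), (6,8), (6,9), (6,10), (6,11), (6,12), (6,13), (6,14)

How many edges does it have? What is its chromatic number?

K_{7,8} has 7 * 8 = 56 edges.
Bipartite graphs have chromatic number 2 (color each partition differently).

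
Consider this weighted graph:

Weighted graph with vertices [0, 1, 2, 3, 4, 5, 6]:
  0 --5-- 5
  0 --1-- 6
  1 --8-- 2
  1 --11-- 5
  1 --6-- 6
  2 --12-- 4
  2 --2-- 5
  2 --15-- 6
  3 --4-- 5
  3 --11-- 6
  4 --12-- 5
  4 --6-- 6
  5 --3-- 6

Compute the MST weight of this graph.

Applying Kruskal's algorithm (sort edges by weight, add if no cycle):
  Add (0,6) w=1
  Add (2,5) w=2
  Add (5,6) w=3
  Add (3,5) w=4
  Skip (0,5) w=5 (creates cycle)
  Add (1,6) w=6
  Add (4,6) w=6
  Skip (1,2) w=8 (creates cycle)
  Skip (1,5) w=11 (creates cycle)
  Skip (3,6) w=11 (creates cycle)
  Skip (2,4) w=12 (creates cycle)
  Skip (4,5) w=12 (creates cycle)
  Skip (2,6) w=15 (creates cycle)
MST weight = 22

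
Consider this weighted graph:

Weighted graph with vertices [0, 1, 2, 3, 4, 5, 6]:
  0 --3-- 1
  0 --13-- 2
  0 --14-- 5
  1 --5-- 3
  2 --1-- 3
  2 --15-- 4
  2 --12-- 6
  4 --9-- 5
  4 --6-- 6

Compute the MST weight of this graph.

Applying Kruskal's algorithm (sort edges by weight, add if no cycle):
  Add (2,3) w=1
  Add (0,1) w=3
  Add (1,3) w=5
  Add (4,6) w=6
  Add (4,5) w=9
  Add (2,6) w=12
  Skip (0,2) w=13 (creates cycle)
  Skip (0,5) w=14 (creates cycle)
  Skip (2,4) w=15 (creates cycle)
MST weight = 36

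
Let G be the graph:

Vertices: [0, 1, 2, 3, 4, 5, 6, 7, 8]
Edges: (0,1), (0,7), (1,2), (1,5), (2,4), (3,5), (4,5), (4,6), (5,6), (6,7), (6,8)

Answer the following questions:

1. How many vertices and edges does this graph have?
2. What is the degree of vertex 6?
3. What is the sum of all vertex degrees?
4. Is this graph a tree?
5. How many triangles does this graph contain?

Count: 9 vertices, 11 edges.
Vertex 6 has neighbors [4, 5, 7, 8], degree = 4.
Handshaking lemma: 2 * 11 = 22.
A tree on 9 vertices has 8 edges. This graph has 11 edges (3 extra). Not a tree.
Number of triangles = 1.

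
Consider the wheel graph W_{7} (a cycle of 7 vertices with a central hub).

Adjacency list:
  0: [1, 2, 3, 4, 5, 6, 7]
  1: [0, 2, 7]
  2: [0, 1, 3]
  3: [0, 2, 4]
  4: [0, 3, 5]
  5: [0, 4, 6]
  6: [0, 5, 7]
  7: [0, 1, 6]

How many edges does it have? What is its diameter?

Wheel graph W_{7}: 7 cycle edges + 7 spoke edges = 14 edges.
The hub is distance 1 from all cycle vertices. Max distance between cycle vertices through hub is 2.
Diameter = 2.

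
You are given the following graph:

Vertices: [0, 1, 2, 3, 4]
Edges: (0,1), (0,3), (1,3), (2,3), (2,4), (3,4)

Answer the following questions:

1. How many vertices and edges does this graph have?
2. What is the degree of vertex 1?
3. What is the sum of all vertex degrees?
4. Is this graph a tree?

Count: 5 vertices, 6 edges.
Vertex 1 has neighbors [0, 3], degree = 2.
Handshaking lemma: 2 * 6 = 12.
A tree on 5 vertices has 4 edges. This graph has 6 edges (2 extra). Not a tree.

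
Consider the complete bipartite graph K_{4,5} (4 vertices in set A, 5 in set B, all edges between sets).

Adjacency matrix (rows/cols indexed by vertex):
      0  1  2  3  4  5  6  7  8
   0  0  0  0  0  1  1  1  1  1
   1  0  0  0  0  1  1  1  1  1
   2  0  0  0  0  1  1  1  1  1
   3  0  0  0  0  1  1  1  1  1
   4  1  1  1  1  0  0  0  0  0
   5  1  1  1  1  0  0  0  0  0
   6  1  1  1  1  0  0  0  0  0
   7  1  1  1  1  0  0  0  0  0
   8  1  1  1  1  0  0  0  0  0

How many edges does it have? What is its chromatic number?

K_{4,5} has 4 * 5 = 20 edges.
Bipartite graphs have chromatic number 2 (color each partition differently).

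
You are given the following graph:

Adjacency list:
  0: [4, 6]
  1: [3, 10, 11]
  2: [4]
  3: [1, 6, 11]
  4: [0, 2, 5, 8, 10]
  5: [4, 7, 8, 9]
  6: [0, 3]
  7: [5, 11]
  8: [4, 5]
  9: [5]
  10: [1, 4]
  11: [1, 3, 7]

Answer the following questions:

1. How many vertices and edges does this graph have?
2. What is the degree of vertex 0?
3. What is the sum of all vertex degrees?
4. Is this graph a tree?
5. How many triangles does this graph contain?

Count: 12 vertices, 15 edges.
Vertex 0 has neighbors [4, 6], degree = 2.
Handshaking lemma: 2 * 15 = 30.
A tree on 12 vertices has 11 edges. This graph has 15 edges (4 extra). Not a tree.
Number of triangles = 2.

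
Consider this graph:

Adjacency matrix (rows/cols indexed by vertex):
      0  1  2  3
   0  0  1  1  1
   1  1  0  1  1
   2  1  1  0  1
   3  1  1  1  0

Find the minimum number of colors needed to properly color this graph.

The graph has a maximum clique of size 4 (lower bound on chromatic number).
A valid 4-coloring: {0: 0, 1: 1, 2: 2, 3: 3}.
Chromatic number = 4.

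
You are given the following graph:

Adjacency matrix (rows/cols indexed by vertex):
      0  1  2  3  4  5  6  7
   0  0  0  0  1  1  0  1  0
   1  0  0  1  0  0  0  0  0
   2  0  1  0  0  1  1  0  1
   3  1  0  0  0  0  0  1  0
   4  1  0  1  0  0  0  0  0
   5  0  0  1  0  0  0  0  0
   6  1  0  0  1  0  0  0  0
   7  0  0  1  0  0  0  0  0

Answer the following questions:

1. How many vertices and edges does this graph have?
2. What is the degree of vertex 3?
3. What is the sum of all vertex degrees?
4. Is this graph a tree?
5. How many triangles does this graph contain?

Count: 8 vertices, 8 edges.
Vertex 3 has neighbors [0, 6], degree = 2.
Handshaking lemma: 2 * 8 = 16.
A tree on 8 vertices has 7 edges. This graph has 8 edges (1 extra). Not a tree.
Number of triangles = 1.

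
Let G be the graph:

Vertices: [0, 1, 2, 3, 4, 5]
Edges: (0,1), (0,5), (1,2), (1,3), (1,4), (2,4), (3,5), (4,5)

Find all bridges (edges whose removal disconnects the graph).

No bridges found. The graph is 2-edge-connected (no single edge removal disconnects it).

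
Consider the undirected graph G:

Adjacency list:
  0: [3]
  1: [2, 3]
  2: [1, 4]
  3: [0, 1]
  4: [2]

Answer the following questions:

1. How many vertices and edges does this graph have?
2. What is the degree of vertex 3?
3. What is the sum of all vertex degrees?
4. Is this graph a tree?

Count: 5 vertices, 4 edges.
Vertex 3 has neighbors [0, 1], degree = 2.
Handshaking lemma: 2 * 4 = 8.
A graph is a tree iff it is connected and has exactly n-1 edges. This graph is connected (all 5 vertices in one component) and has 5-1 = 4 edges. It is a tree.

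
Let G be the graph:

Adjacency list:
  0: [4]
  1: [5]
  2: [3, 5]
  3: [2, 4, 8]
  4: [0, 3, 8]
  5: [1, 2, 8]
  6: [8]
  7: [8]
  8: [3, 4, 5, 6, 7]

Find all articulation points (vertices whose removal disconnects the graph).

An articulation point is a vertex whose removal disconnects the graph.
Articulation points: [4, 5, 8]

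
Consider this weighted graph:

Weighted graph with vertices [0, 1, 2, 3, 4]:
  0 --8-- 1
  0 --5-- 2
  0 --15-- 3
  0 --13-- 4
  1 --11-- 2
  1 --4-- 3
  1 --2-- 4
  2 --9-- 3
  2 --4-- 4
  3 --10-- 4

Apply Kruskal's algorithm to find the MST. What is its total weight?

Applying Kruskal's algorithm (sort edges by weight, add if no cycle):
  Add (1,4) w=2
  Add (1,3) w=4
  Add (2,4) w=4
  Add (0,2) w=5
  Skip (0,1) w=8 (creates cycle)
  Skip (2,3) w=9 (creates cycle)
  Skip (3,4) w=10 (creates cycle)
  Skip (1,2) w=11 (creates cycle)
  Skip (0,4) w=13 (creates cycle)
  Skip (0,3) w=15 (creates cycle)
MST weight = 15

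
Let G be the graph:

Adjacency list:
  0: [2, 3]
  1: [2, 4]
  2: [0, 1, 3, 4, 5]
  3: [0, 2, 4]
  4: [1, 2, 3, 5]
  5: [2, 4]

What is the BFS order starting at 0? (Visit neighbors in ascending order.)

BFS from vertex 0 (neighbors processed in ascending order):
Visit order: 0, 2, 3, 1, 4, 5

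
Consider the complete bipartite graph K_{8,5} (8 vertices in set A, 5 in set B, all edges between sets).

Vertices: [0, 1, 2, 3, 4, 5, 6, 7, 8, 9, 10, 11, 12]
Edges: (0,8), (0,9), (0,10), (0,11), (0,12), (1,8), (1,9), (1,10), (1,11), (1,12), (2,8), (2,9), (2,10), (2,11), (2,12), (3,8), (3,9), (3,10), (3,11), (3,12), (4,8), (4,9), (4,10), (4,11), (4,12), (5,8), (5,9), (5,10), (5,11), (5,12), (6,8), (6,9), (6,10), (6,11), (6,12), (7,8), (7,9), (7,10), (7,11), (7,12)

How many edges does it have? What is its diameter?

K_{8,5} has 8 * 5 = 40 edges.
Any vertex reaches any opposite-side vertex in 1 step; same-side vertices reach in 2 steps via any opposite-side vertex.
Diameter = 2.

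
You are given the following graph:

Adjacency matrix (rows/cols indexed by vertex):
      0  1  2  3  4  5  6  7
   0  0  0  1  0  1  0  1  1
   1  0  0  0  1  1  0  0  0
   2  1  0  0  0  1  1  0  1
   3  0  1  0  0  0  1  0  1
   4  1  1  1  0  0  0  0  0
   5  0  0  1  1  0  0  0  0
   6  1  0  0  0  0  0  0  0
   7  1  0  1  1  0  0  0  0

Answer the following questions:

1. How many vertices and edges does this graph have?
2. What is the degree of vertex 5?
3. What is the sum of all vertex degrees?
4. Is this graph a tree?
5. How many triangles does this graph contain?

Count: 8 vertices, 11 edges.
Vertex 5 has neighbors [2, 3], degree = 2.
Handshaking lemma: 2 * 11 = 22.
A tree on 8 vertices has 7 edges. This graph has 11 edges (4 extra). Not a tree.
Number of triangles = 2.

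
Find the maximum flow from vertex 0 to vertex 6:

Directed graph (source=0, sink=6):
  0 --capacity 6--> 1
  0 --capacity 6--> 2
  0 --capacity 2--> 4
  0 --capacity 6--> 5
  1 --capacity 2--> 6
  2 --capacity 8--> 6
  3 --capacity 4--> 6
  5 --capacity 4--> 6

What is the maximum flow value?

Computing max flow:
  Flow on (0->1): 2/6
  Flow on (0->2): 6/6
  Flow on (0->5): 4/6
  Flow on (1->6): 2/2
  Flow on (2->6): 6/8
  Flow on (5->6): 4/4
Maximum flow = 12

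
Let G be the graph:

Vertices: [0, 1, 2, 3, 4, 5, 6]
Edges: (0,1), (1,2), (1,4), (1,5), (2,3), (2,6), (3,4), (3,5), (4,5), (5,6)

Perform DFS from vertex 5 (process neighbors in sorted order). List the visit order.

DFS from vertex 5 (neighbors processed in ascending order):
Visit order: 5, 1, 0, 2, 3, 4, 6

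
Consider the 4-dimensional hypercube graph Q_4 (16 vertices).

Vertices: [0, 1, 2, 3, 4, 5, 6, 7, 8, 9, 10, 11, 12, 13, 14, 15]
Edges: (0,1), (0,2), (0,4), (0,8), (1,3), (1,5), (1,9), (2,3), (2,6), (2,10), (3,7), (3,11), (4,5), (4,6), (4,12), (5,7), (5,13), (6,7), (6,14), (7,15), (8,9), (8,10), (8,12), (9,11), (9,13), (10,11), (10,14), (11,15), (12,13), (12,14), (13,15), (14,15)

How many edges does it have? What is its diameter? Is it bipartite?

The 4-dimensional hypercube Q_4 has 16 vertices and each vertex has degree 4.
Total edges = 16 * 4 / 2 = 32.
Diameter = 4 (max Hamming distance between binary labels).
Hypercubes are bipartite (partition by parity of binary representation).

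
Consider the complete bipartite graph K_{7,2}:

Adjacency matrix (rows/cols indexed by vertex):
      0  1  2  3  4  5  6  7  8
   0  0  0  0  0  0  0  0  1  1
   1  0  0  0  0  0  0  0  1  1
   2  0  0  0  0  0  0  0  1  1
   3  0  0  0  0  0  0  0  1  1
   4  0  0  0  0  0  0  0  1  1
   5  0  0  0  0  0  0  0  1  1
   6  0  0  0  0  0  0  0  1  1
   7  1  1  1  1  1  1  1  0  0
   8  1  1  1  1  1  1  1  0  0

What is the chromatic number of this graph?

K_{7,2} is bipartite: vertices split into two independent sets of size 7 and 2.
Color one set 0, the other 1. No adjacent vertices share a color.
Chromatic number = 2.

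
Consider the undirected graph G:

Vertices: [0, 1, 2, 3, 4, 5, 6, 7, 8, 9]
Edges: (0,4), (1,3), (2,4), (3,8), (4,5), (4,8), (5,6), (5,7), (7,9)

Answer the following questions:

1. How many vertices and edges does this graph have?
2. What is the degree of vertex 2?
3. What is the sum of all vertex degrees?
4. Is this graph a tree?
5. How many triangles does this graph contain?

Count: 10 vertices, 9 edges.
Vertex 2 has neighbors [4], degree = 1.
Handshaking lemma: 2 * 9 = 18.
A graph is a tree iff it is connected and has exactly n-1 edges. This graph is connected (all 10 vertices in one component) and has 10-1 = 9 edges. It is a tree.
Number of triangles = 0.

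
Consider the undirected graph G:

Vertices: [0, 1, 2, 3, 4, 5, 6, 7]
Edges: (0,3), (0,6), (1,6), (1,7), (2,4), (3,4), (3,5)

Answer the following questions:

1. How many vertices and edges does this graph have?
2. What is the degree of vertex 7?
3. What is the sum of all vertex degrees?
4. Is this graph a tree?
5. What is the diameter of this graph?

Count: 8 vertices, 7 edges.
Vertex 7 has neighbors [1], degree = 1.
Handshaking lemma: 2 * 7 = 14.
A graph is a tree iff it is connected and has exactly n-1 edges. This graph is connected (all 8 vertices in one component) and has 8-1 = 7 edges. It is a tree.
Diameter (longest shortest path) = 6.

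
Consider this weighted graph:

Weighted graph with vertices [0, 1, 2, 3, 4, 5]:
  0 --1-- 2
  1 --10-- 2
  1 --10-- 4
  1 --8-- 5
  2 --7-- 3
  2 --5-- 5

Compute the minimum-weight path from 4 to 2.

Using Dijkstra's algorithm from vertex 4:
Shortest path: 4 -> 1 -> 2
Total weight: 10 + 10 = 20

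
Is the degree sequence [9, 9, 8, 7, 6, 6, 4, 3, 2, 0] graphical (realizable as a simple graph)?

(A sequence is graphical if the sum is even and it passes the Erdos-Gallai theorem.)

Sum of degrees = 54. Sum is even but fails Erdos-Gallai. The sequence is NOT graphical.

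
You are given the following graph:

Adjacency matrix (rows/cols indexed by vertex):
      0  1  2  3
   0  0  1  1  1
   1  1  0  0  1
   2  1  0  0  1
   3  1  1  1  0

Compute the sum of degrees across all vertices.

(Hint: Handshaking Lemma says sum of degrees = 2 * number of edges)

Count edges: 5 edges.
By Handshaking Lemma: sum of degrees = 2 * 5 = 10.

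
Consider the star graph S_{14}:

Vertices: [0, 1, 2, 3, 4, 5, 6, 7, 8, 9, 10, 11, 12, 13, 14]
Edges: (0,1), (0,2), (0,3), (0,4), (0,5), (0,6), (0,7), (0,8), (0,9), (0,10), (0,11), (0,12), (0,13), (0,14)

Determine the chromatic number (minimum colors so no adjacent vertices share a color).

S_{14} has one hub adjacent to 14 leaves; leaves are pairwise non-adjacent.
Color the hub 0 and every leaf 1.
Chromatic number = 2.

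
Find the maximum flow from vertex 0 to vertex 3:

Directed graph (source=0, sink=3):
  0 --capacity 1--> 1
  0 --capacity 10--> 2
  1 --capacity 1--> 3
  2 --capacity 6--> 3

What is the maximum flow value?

Computing max flow:
  Flow on (0->1): 1/1
  Flow on (0->2): 6/10
  Flow on (1->3): 1/1
  Flow on (2->3): 6/6
Maximum flow = 7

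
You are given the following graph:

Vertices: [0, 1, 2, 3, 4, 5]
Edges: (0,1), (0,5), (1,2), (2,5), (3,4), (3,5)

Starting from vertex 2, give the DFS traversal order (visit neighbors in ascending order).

DFS from vertex 2 (neighbors processed in ascending order):
Visit order: 2, 1, 0, 5, 3, 4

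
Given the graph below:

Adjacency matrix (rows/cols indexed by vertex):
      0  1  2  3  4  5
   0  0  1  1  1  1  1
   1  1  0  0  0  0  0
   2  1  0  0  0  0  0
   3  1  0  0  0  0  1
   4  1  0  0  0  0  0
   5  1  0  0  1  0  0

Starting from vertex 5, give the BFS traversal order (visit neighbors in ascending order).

BFS from vertex 5 (neighbors processed in ascending order):
Visit order: 5, 0, 3, 1, 2, 4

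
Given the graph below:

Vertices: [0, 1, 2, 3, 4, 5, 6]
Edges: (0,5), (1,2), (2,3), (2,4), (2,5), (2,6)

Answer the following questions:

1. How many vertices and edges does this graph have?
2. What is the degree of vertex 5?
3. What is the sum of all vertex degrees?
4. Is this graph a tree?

Count: 7 vertices, 6 edges.
Vertex 5 has neighbors [0, 2], degree = 2.
Handshaking lemma: 2 * 6 = 12.
A graph is a tree iff it is connected and has exactly n-1 edges. This graph is connected (all 7 vertices in one component) and has 7-1 = 6 edges. It is a tree.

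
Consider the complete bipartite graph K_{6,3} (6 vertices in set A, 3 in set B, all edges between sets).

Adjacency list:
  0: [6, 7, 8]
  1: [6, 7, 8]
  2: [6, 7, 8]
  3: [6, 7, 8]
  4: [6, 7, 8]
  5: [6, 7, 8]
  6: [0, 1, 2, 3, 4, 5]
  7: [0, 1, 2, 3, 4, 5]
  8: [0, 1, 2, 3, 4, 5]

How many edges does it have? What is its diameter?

K_{6,3} has 6 * 3 = 18 edges.
Any vertex reaches any opposite-side vertex in 1 step; same-side vertices reach in 2 steps via any opposite-side vertex.
Diameter = 2.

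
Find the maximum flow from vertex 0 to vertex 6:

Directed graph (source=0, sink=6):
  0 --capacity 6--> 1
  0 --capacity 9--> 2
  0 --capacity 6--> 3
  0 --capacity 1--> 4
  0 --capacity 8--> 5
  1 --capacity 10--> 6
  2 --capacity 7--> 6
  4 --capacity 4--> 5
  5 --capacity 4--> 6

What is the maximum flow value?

Computing max flow:
  Flow on (0->1): 6/6
  Flow on (0->2): 7/9
  Flow on (0->5): 4/8
  Flow on (1->6): 6/10
  Flow on (2->6): 7/7
  Flow on (5->6): 4/4
Maximum flow = 17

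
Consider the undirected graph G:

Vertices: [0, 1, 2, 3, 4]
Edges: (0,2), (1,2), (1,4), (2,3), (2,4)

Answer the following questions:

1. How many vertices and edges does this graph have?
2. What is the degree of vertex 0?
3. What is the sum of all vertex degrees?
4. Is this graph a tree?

Count: 5 vertices, 5 edges.
Vertex 0 has neighbors [2], degree = 1.
Handshaking lemma: 2 * 5 = 10.
A tree on 5 vertices has 4 edges. This graph has 5 edges (1 extra). Not a tree.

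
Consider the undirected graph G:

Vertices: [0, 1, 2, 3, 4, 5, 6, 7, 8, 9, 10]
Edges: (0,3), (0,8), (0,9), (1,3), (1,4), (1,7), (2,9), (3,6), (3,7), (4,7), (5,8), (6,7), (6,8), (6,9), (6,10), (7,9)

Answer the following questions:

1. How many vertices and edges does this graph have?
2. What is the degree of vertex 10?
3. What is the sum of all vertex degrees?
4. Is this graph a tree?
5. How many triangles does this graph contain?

Count: 11 vertices, 16 edges.
Vertex 10 has neighbors [6], degree = 1.
Handshaking lemma: 2 * 16 = 32.
A tree on 11 vertices has 10 edges. This graph has 16 edges (6 extra). Not a tree.
Number of triangles = 4.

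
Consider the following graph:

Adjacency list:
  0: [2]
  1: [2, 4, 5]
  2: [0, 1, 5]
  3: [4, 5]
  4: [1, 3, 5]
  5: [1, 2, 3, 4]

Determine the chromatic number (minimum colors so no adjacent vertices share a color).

The graph has a maximum clique of size 3 (lower bound on chromatic number).
A valid 3-coloring: {0: 0, 1: 1, 2: 2, 3: 1, 4: 2, 5: 0}.
Chromatic number = 3.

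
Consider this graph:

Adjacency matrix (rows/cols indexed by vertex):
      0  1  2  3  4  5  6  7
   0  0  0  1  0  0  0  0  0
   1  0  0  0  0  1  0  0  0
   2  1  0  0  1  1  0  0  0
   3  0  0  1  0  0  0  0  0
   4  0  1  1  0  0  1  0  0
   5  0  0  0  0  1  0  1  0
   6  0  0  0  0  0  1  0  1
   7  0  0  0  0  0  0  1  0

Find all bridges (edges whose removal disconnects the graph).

A bridge is an edge whose removal increases the number of connected components.
Bridges found: (0,2), (1,4), (2,3), (2,4), (4,5), (5,6), (6,7)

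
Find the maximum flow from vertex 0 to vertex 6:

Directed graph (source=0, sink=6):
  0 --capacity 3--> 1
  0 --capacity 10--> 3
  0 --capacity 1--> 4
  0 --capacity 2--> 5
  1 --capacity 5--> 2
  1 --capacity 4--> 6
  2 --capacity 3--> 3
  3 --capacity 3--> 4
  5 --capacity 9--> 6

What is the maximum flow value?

Computing max flow:
  Flow on (0->1): 3/3
  Flow on (0->5): 2/2
  Flow on (1->6): 3/4
  Flow on (5->6): 2/9
Maximum flow = 5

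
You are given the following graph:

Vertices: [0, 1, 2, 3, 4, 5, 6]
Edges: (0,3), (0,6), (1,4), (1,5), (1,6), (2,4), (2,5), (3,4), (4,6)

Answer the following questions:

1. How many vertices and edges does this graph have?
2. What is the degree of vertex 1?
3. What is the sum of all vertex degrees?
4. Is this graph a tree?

Count: 7 vertices, 9 edges.
Vertex 1 has neighbors [4, 5, 6], degree = 3.
Handshaking lemma: 2 * 9 = 18.
A tree on 7 vertices has 6 edges. This graph has 9 edges (3 extra). Not a tree.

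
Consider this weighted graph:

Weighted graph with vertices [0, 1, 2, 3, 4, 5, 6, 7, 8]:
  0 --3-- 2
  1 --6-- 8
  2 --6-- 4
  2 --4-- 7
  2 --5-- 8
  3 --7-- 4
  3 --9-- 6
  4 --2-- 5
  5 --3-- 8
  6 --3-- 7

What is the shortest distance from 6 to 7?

Using Dijkstra's algorithm from vertex 6:
Shortest path: 6 -> 7
Total weight: 3 = 3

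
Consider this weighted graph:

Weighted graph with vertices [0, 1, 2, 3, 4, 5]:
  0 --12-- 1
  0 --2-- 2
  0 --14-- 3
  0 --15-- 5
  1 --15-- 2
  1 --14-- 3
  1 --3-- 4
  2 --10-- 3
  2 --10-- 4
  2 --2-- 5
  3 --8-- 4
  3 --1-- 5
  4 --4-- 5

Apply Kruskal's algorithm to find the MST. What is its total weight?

Applying Kruskal's algorithm (sort edges by weight, add if no cycle):
  Add (3,5) w=1
  Add (0,2) w=2
  Add (2,5) w=2
  Add (1,4) w=3
  Add (4,5) w=4
  Skip (3,4) w=8 (creates cycle)
  Skip (2,4) w=10 (creates cycle)
  Skip (2,3) w=10 (creates cycle)
  Skip (0,1) w=12 (creates cycle)
  Skip (0,3) w=14 (creates cycle)
  Skip (1,3) w=14 (creates cycle)
  Skip (0,5) w=15 (creates cycle)
  Skip (1,2) w=15 (creates cycle)
MST weight = 12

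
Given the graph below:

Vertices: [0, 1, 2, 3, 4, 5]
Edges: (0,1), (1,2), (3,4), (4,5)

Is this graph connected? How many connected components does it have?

Checking connectivity: the graph has 2 connected component(s).
Components: [[0, 1, 2], [3, 4, 5]]. The graph is NOT connected.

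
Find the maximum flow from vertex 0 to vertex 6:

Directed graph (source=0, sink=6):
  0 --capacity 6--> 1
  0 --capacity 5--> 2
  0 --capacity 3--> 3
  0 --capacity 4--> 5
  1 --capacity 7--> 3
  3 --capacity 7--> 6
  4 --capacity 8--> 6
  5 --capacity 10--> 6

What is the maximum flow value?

Computing max flow:
  Flow on (0->1): 6/6
  Flow on (0->3): 1/3
  Flow on (0->5): 4/4
  Flow on (1->3): 6/7
  Flow on (3->6): 7/7
  Flow on (5->6): 4/10
Maximum flow = 11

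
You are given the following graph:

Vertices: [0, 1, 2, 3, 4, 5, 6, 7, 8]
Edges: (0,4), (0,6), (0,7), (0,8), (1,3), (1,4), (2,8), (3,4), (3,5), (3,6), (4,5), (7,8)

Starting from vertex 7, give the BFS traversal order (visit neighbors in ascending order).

BFS from vertex 7 (neighbors processed in ascending order):
Visit order: 7, 0, 8, 4, 6, 2, 1, 3, 5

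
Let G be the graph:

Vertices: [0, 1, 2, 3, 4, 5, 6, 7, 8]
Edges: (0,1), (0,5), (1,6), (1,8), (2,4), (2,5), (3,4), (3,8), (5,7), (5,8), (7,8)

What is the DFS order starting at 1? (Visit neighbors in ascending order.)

DFS from vertex 1 (neighbors processed in ascending order):
Visit order: 1, 0, 5, 2, 4, 3, 8, 7, 6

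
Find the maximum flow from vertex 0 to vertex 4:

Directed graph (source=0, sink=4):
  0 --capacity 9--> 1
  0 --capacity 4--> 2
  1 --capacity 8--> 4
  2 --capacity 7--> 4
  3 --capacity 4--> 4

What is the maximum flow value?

Computing max flow:
  Flow on (0->1): 8/9
  Flow on (0->2): 4/4
  Flow on (1->4): 8/8
  Flow on (2->4): 4/7
Maximum flow = 12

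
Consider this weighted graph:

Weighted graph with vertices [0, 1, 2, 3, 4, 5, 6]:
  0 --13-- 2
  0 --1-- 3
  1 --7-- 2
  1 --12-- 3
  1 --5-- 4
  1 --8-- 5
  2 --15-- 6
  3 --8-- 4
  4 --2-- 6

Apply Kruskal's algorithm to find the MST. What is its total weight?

Applying Kruskal's algorithm (sort edges by weight, add if no cycle):
  Add (0,3) w=1
  Add (4,6) w=2
  Add (1,4) w=5
  Add (1,2) w=7
  Add (1,5) w=8
  Add (3,4) w=8
  Skip (1,3) w=12 (creates cycle)
  Skip (0,2) w=13 (creates cycle)
  Skip (2,6) w=15 (creates cycle)
MST weight = 31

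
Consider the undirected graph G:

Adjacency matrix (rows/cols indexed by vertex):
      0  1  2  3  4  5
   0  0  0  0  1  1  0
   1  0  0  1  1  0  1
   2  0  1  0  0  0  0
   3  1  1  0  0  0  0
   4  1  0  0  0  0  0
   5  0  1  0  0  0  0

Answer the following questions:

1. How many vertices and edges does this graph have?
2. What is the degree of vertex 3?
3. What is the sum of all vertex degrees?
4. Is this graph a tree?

Count: 6 vertices, 5 edges.
Vertex 3 has neighbors [0, 1], degree = 2.
Handshaking lemma: 2 * 5 = 10.
A graph is a tree iff it is connected and has exactly n-1 edges. This graph is connected (all 6 vertices in one component) and has 6-1 = 5 edges. It is a tree.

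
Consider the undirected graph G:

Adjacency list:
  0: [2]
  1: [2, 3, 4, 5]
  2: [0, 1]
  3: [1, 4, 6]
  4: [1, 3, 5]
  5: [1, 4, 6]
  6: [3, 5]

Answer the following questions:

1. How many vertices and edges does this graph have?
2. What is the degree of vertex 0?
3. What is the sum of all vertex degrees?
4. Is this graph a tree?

Count: 7 vertices, 9 edges.
Vertex 0 has neighbors [2], degree = 1.
Handshaking lemma: 2 * 9 = 18.
A tree on 7 vertices has 6 edges. This graph has 9 edges (3 extra). Not a tree.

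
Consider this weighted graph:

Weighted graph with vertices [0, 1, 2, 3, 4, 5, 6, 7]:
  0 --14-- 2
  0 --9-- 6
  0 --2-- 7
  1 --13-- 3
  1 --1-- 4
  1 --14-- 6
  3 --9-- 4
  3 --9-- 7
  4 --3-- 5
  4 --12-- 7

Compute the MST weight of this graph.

Applying Kruskal's algorithm (sort edges by weight, add if no cycle):
  Add (1,4) w=1
  Add (0,7) w=2
  Add (4,5) w=3
  Add (0,6) w=9
  Add (3,7) w=9
  Add (3,4) w=9
  Skip (4,7) w=12 (creates cycle)
  Skip (1,3) w=13 (creates cycle)
  Add (0,2) w=14
  Skip (1,6) w=14 (creates cycle)
MST weight = 47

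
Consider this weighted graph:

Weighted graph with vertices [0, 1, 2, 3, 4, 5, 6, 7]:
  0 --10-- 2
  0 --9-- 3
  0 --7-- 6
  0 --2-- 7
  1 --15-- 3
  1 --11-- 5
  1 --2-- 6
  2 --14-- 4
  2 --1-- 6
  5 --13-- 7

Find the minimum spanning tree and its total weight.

Applying Kruskal's algorithm (sort edges by weight, add if no cycle):
  Add (2,6) w=1
  Add (0,7) w=2
  Add (1,6) w=2
  Add (0,6) w=7
  Add (0,3) w=9
  Skip (0,2) w=10 (creates cycle)
  Add (1,5) w=11
  Skip (5,7) w=13 (creates cycle)
  Add (2,4) w=14
  Skip (1,3) w=15 (creates cycle)
MST weight = 46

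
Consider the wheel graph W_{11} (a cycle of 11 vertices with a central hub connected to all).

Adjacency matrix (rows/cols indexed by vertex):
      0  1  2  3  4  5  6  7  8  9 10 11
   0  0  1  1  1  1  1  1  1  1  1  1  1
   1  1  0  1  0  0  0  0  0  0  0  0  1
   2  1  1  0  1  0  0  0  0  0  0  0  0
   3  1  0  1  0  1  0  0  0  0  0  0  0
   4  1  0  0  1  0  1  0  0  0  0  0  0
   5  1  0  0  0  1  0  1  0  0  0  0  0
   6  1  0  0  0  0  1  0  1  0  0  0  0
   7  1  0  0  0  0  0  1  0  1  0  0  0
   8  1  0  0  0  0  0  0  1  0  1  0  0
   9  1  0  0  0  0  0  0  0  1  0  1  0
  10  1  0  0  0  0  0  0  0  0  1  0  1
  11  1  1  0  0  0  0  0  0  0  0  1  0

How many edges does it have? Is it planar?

Wheel graph W_{11}: 11 cycle edges + 11 spoke edges = 22 edges.
Total vertices: 12.
The graph is planar.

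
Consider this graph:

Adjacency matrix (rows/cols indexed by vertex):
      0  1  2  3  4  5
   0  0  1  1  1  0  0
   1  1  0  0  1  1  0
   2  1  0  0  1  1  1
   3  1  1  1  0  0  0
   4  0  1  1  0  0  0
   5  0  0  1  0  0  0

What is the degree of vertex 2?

Vertex 2 has neighbors [0, 3, 4, 5], so deg(2) = 4.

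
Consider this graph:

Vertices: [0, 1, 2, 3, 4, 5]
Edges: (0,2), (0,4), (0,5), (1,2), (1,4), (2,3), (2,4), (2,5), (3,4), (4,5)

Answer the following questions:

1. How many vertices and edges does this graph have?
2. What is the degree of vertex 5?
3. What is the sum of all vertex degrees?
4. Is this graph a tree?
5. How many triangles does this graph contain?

Count: 6 vertices, 10 edges.
Vertex 5 has neighbors [0, 2, 4], degree = 3.
Handshaking lemma: 2 * 10 = 20.
A tree on 6 vertices has 5 edges. This graph has 10 edges (5 extra). Not a tree.
Number of triangles = 6.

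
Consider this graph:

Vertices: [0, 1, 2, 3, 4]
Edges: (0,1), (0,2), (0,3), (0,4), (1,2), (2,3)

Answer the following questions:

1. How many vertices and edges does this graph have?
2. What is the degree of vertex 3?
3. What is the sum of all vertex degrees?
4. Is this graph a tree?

Count: 5 vertices, 6 edges.
Vertex 3 has neighbors [0, 2], degree = 2.
Handshaking lemma: 2 * 6 = 12.
A tree on 5 vertices has 4 edges. This graph has 6 edges (2 extra). Not a tree.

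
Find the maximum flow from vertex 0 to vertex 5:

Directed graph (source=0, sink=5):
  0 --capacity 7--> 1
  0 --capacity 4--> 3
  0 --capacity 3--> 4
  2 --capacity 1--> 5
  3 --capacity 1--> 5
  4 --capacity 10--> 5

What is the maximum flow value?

Computing max flow:
  Flow on (0->3): 1/4
  Flow on (0->4): 3/3
  Flow on (3->5): 1/1
  Flow on (4->5): 3/10
Maximum flow = 4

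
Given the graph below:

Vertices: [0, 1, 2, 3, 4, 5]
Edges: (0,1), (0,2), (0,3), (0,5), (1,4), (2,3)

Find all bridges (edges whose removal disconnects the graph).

A bridge is an edge whose removal increases the number of connected components.
Bridges found: (0,1), (0,5), (1,4)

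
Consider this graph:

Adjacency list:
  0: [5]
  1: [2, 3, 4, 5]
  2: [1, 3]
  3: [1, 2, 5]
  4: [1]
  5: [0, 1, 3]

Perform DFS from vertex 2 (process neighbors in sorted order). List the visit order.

DFS from vertex 2 (neighbors processed in ascending order):
Visit order: 2, 1, 3, 5, 0, 4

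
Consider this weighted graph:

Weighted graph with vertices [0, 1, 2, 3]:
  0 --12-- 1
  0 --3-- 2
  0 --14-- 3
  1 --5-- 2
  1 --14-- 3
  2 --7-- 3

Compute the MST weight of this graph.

Applying Kruskal's algorithm (sort edges by weight, add if no cycle):
  Add (0,2) w=3
  Add (1,2) w=5
  Add (2,3) w=7
  Skip (0,1) w=12 (creates cycle)
  Skip (0,3) w=14 (creates cycle)
  Skip (1,3) w=14 (creates cycle)
MST weight = 15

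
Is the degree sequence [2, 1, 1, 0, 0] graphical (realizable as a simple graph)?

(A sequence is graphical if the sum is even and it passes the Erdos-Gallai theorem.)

Sum of degrees = 4. Sum is even and passes Erdos-Gallai. The sequence IS graphical.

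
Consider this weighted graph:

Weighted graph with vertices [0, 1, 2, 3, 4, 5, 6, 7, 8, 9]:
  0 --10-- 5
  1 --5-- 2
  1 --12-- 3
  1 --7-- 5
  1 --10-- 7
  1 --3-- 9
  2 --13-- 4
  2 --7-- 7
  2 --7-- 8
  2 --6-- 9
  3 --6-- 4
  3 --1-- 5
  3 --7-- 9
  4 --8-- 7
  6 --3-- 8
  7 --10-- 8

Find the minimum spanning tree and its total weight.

Applying Kruskal's algorithm (sort edges by weight, add if no cycle):
  Add (3,5) w=1
  Add (1,9) w=3
  Add (6,8) w=3
  Add (1,2) w=5
  Skip (2,9) w=6 (creates cycle)
  Add (3,4) w=6
  Add (1,5) w=7
  Add (2,8) w=7
  Add (2,7) w=7
  Skip (3,9) w=7 (creates cycle)
  Skip (4,7) w=8 (creates cycle)
  Add (0,5) w=10
  Skip (1,7) w=10 (creates cycle)
  Skip (7,8) w=10 (creates cycle)
  Skip (1,3) w=12 (creates cycle)
  Skip (2,4) w=13 (creates cycle)
MST weight = 49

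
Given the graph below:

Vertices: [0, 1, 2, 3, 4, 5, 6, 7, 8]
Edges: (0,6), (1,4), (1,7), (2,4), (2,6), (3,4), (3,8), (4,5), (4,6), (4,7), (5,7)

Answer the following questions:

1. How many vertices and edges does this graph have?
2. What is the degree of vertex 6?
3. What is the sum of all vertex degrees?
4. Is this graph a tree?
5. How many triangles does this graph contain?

Count: 9 vertices, 11 edges.
Vertex 6 has neighbors [0, 2, 4], degree = 3.
Handshaking lemma: 2 * 11 = 22.
A tree on 9 vertices has 8 edges. This graph has 11 edges (3 extra). Not a tree.
Number of triangles = 3.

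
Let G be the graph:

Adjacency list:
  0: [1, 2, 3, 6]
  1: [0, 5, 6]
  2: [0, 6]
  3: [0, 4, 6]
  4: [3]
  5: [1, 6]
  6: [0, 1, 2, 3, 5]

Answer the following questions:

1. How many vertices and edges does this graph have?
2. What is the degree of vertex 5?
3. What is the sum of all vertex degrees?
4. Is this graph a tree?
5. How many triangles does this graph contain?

Count: 7 vertices, 10 edges.
Vertex 5 has neighbors [1, 6], degree = 2.
Handshaking lemma: 2 * 10 = 20.
A tree on 7 vertices has 6 edges. This graph has 10 edges (4 extra). Not a tree.
Number of triangles = 4.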